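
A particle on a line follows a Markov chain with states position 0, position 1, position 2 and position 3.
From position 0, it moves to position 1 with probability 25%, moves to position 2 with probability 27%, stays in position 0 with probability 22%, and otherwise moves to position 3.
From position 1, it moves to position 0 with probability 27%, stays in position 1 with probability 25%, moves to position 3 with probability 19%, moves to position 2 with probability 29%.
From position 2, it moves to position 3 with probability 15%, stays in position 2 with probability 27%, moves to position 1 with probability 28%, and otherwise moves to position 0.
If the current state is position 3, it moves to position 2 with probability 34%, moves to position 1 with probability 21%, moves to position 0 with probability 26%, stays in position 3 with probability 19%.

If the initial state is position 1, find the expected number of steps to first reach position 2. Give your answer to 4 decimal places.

3.3865

Let t(s) be the expected number of steps to first reach position 2 from state s, with t(position 2) = 0. Conditioning on the first step:
t(position 0) = 1 + 0.22·t(position 0) + 0.25·t(position 1) + 0.26·t(position 3)
t(position 1) = 1 + 0.27·t(position 0) + 0.25·t(position 1) + 0.19·t(position 3)
t(position 3) = 1 + 0.26·t(position 0) + 0.21·t(position 1) + 0.19·t(position 3)
Solving: t(position 0) = 3.4397, t(position 1) = 3.3865, t(position 3) = 3.2166.
Expected steps from position 1 to position 2: 3.3865.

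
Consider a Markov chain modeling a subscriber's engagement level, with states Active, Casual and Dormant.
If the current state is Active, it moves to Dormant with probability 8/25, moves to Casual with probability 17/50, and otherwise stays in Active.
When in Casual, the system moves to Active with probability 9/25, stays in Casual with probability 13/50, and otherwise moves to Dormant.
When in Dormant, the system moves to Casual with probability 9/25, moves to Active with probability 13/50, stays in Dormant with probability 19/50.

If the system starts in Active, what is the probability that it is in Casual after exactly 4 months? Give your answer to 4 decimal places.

Propagate the distribution vector 4 months from Active.
After 0 months: (1.0000, 0.0000, 0.0000)
After 1 month: (0.3400, 0.3400, 0.3200)
After 2 months: (0.3212, 0.3192, 0.3596)
After 3 months: (0.3176, 0.3217, 0.3607)
After 4 months: (0.3176, 0.3215, 0.3609)
P(in Casual after 4 months) = 0.3215

0.3215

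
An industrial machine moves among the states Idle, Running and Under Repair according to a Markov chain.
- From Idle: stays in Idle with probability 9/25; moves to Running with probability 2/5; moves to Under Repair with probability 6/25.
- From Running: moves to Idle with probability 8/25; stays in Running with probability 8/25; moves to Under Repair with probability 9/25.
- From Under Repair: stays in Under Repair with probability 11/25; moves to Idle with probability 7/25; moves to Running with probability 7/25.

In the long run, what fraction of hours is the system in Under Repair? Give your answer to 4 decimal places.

Let the stationary distribution be π with π = πP and π_1 + π_2 + π_3 = 1.
π_1 = 0.36·π_1 + 0.32·π_2 + 0.28·π_3
π_2 = 0.4·π_1 + 0.32·π_2 + 0.28·π_3
Solving with the normalization constraint gives π = (0.3188, 0.3315, 0.3497).
So the stationary probability of Under Repair is 0.3497.

0.3497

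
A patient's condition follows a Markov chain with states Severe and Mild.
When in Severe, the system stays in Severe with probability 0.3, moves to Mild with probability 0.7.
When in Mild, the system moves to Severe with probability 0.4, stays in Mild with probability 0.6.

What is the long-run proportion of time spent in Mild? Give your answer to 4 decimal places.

0.6364

Let the stationary distribution be π with π = πP and π_1 + π_2 = 1.
π_1 = 0.3·π_1 + 0.4·π_2
Solving with the normalization constraint gives π = (0.3636, 0.6364).
So the stationary probability of Mild is 0.6364.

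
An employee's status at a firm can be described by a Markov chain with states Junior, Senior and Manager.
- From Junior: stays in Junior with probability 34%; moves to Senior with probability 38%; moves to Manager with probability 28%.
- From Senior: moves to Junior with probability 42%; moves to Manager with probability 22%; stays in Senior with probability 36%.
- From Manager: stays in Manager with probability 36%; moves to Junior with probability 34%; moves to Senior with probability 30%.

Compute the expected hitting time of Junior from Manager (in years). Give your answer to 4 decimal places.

Let t(s) be the expected number of years to first reach Junior from state s, with t(Junior) = 0. Conditioning on the first year:
t(Senior) = 1 + 0.36·t(Senior) + 0.22·t(Manager)
t(Manager) = 1 + 0.3·t(Senior) + 0.36·t(Manager)
Solving: t(Senior) = 2.5029, t(Manager) = 2.7357.
Expected years from Manager to Junior: 2.7357.

2.7357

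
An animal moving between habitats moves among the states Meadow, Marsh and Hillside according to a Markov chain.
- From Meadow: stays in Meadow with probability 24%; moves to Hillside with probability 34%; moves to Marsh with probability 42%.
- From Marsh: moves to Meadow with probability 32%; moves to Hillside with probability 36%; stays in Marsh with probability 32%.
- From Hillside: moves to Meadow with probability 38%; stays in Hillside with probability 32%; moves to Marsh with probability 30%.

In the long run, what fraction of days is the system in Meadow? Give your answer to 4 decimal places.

0.3152

Let the stationary distribution be π with π = πP and π_1 + π_2 + π_3 = 1.
π_1 = 0.24·π_1 + 0.32·π_2 + 0.38·π_3
π_2 = 0.42·π_1 + 0.32·π_2 + 0.3·π_3
Solving with the normalization constraint gives π = (0.3152, 0.3447, 0.3401).
So the stationary probability of Meadow is 0.3152.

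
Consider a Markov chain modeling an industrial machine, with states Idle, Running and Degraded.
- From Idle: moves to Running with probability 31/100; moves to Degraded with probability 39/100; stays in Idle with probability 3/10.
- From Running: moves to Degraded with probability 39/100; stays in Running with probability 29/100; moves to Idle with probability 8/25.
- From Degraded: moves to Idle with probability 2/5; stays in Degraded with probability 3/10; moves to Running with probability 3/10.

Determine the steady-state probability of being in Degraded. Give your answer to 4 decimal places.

Let the stationary distribution be π with π = πP and π_1 + π_2 + π_3 = 1.
π_1 = 0.3·π_1 + 0.32·π_2 + 0.4·π_3
π_2 = 0.31·π_1 + 0.29·π_2 + 0.3·π_3
Solving with the normalization constraint gives π = (0.3418, 0.3004, 0.3578).
So the stationary probability of Degraded is 0.3578.

0.3578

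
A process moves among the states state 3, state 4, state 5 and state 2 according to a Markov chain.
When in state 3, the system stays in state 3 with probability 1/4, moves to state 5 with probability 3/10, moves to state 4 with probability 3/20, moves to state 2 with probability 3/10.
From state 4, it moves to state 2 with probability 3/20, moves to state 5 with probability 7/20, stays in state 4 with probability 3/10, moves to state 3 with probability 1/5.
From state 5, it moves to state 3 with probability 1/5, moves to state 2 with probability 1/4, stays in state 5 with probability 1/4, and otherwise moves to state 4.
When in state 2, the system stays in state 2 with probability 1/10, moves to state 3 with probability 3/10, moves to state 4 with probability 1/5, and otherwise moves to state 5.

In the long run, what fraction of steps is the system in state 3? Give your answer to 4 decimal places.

Let the stationary distribution be π with π = πP and π_1 + π_2 + π_3 + π_4 = 1.
π_1 = 0.25·π_1 + 0.2·π_2 + 0.2·π_3 + 0.3·π_4
π_2 = 0.15·π_1 + 0.3·π_2 + 0.3·π_3 + 0.2·π_4
π_3 = 0.3·π_1 + 0.35·π_2 + 0.25·π_3 + 0.4·π_4
Solving with the normalization constraint gives π = (0.2322, 0.2445, 0.3170, 0.2062).
So the stationary probability of state 3 is 0.2322.

0.2322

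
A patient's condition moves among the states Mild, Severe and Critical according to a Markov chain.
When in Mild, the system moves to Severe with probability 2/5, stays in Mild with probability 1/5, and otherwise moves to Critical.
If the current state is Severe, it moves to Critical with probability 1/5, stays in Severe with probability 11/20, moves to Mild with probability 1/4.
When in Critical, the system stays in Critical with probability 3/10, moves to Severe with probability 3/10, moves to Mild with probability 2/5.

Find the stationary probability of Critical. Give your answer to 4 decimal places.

0.2842

Let the stationary distribution be π with π = πP and π_1 + π_2 + π_3 = 1.
π_1 = 0.2·π_1 + 0.25·π_2 + 0.4·π_3
π_2 = 0.4·π_1 + 0.55·π_2 + 0.3·π_3
Solving with the normalization constraint gives π = (0.2787, 0.4372, 0.2842).
So the stationary probability of Critical is 0.2842.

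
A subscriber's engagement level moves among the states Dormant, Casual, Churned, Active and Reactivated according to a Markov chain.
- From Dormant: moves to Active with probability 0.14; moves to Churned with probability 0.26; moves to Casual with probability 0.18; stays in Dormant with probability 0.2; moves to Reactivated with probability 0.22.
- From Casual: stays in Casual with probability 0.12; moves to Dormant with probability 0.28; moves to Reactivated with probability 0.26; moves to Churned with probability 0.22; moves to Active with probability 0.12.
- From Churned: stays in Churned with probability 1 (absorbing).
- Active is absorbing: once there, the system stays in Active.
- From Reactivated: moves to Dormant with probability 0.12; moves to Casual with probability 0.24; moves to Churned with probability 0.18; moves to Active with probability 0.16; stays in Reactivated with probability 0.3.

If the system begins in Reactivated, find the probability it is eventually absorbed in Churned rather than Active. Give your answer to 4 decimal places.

Let h(s) be the probability of absorption at Churned starting from transient state s. Then h(Churned) = 1 and h(Active) = 0. By first-step analysis:
h(Dormant) = 0.2·h(Dormant) + 0.18·h(Casual) + 0.26·1 + 0.14·0 + 0.22·h(Reactivated)
h(Casual) = 0.28·h(Dormant) + 0.12·h(Casual) + 0.22·1 + 0.12·0 + 0.26·h(Reactivated)
h(Reactivated) = 0.12·h(Dormant) + 0.24·h(Casual) + 0.18·1 + 0.16·0 + 0.3·h(Reactivated)
Solving: h(Dormant) = 0.6224, h(Casual) = 0.6182, h(Reactivated) = 0.5758.
Starting from Reactivated, the probability is 0.5758.

0.5758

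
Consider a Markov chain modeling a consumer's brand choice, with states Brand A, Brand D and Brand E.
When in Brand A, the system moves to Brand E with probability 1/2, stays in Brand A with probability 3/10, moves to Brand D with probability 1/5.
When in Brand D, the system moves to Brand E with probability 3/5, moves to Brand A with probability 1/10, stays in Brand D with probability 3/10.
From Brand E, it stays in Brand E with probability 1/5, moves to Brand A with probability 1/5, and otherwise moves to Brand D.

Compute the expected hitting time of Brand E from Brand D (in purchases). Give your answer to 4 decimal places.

1.7021

Let t(s) be the expected number of purchases to first reach Brand E from state s, with t(Brand E) = 0. Conditioning on the first purchase:
t(Brand A) = 1 + 0.3·t(Brand A) + 0.2·t(Brand D)
t(Brand D) = 1 + 0.1·t(Brand A) + 0.3·t(Brand D)
Solving: t(Brand A) = 1.9149, t(Brand D) = 1.7021.
Expected purchases from Brand D to Brand E: 1.7021.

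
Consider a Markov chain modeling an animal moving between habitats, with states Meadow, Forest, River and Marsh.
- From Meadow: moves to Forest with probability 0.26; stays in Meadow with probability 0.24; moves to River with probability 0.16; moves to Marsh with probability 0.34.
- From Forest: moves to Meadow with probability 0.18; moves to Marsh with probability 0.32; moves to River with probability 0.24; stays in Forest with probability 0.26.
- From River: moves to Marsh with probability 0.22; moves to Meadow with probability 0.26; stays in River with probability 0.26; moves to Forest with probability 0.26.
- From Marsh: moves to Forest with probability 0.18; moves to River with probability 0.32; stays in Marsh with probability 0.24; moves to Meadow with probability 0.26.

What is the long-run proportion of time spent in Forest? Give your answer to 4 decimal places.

Let the stationary distribution be π with π = πP and π_1 + π_2 + π_3 + π_4 = 1.
π_1 = 0.24·π_1 + 0.18·π_2 + 0.26·π_3 + 0.26·π_4
π_2 = 0.26·π_1 + 0.26·π_2 + 0.26·π_3 + 0.18·π_4
π_3 = 0.16·π_1 + 0.24·π_2 + 0.26·π_3 + 0.32·π_4
Solving with the normalization constraint gives π = (0.2363, 0.2378, 0.2483, 0.2777).
So the stationary probability of Forest is 0.2378.

0.2378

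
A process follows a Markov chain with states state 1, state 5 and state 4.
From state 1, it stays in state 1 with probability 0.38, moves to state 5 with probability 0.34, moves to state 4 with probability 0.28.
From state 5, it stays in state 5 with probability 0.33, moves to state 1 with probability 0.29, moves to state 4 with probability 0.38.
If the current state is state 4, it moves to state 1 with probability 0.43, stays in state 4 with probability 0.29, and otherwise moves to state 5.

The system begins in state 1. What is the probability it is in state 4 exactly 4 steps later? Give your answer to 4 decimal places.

Propagate the distribution vector 4 steps from state 1.
After 0 steps: (1.0000, 0.0000, 0.0000)
After 1 step: (0.3800, 0.3400, 0.2800)
After 2 steps: (0.3634, 0.3198, 0.3168)
After 3 steps: (0.3671, 0.3178, 0.3151)
After 4 steps: (0.3672, 0.3179, 0.3149)
P(in state 4 after 4 steps) = 0.3149

0.3149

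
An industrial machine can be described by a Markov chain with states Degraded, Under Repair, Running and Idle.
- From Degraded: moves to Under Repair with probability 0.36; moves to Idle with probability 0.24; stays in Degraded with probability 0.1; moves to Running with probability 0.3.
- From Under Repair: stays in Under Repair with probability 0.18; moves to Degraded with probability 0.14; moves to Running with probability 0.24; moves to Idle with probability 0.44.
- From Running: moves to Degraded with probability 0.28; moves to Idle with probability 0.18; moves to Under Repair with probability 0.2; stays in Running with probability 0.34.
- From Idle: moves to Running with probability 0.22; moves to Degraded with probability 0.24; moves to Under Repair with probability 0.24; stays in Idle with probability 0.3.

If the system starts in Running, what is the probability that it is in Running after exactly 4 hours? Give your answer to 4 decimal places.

Propagate the distribution vector 4 hours from Running.
After 0 hours: (0.0000, 0.0000, 1.0000, 0.0000)
After 1 hour: (0.2800, 0.2000, 0.3400, 0.1800)
After 2 hours: (0.1944, 0.2480, 0.2872, 0.2704)
After 3 hours: (0.1995, 0.2370, 0.2750, 0.2886)
After 4 hours: (0.1994, 0.2387, 0.2737, 0.2882)
P(in Running after 4 hours) = 0.2737

0.2737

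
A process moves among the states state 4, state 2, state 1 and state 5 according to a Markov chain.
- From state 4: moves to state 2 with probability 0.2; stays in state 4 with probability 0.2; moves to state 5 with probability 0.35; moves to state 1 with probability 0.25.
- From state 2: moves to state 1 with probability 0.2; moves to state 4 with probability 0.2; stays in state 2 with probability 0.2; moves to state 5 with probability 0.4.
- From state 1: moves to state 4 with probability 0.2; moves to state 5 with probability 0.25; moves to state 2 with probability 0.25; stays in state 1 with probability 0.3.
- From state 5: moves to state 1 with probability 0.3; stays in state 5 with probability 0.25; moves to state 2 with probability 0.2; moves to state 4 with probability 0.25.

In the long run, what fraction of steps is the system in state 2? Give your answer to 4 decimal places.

0.2134

Let the stationary distribution be π with π = πP and π_1 + π_2 + π_3 + π_4 = 1.
π_1 = 0.2·π_1 + 0.2·π_2 + 0.2·π_3 + 0.25·π_4
π_2 = 0.2·π_1 + 0.2·π_2 + 0.25·π_3 + 0.2·π_4
π_3 = 0.25·π_1 + 0.2·π_2 + 0.3·π_3 + 0.3·π_4
Solving with the normalization constraint gives π = (0.2152, 0.2134, 0.2679, 0.3035).
So the stationary probability of state 2 is 0.2134.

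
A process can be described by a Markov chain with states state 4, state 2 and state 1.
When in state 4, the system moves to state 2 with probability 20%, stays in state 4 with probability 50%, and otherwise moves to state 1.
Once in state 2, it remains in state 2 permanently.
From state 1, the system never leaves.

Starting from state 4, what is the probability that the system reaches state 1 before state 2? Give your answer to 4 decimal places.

0.6000

Let h(s) be the probability of absorption at state 1 starting from transient state s. Then h(state 1) = 1 and h(state 2) = 0. By first-step analysis:
h(state 4) = 0.5·h(state 4) + 0.2·0 + 0.3·1
Solving: h(state 4) = 0.6000.
Starting from state 4, the probability is 0.6000.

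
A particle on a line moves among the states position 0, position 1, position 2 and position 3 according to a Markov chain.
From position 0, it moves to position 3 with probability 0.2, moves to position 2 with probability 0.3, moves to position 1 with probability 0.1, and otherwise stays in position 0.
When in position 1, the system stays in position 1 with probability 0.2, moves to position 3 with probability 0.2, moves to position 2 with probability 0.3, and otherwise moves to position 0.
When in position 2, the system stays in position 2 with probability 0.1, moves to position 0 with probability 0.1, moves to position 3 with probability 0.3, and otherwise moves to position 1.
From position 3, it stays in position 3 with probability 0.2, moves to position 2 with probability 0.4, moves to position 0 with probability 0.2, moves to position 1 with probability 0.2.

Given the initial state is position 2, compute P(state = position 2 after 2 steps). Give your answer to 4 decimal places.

Propagate the distribution vector 2 steps from position 2.
After 0 steps: (0.0000, 0.0000, 1.0000, 0.0000)
After 1 step: (0.1000, 0.5000, 0.1000, 0.3000)
After 2 steps: (0.2600, 0.2200, 0.3100, 0.2100)
P(in position 2 after 2 steps) = 0.3100

0.3100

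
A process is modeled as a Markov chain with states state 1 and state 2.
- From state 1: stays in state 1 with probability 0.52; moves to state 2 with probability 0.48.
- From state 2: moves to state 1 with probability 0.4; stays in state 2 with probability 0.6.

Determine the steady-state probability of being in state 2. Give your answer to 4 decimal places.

0.5455

Let the stationary distribution be π with π = πP and π_1 + π_2 = 1.
π_1 = 0.52·π_1 + 0.4·π_2
Solving with the normalization constraint gives π = (0.4545, 0.5455).
So the stationary probability of state 2 is 0.5455.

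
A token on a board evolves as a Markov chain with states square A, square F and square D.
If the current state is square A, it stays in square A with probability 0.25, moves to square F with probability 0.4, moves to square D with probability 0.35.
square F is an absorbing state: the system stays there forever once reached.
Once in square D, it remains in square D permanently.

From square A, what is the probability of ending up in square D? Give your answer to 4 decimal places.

Let h(s) be the probability of absorption at square D starting from transient state s. Then h(square D) = 1 and h(square F) = 0. By first-step analysis:
h(square A) = 0.25·h(square A) + 0.4·0 + 0.35·1
Solving: h(square A) = 0.4667.
Starting from square A, the probability is 0.4667.

0.4667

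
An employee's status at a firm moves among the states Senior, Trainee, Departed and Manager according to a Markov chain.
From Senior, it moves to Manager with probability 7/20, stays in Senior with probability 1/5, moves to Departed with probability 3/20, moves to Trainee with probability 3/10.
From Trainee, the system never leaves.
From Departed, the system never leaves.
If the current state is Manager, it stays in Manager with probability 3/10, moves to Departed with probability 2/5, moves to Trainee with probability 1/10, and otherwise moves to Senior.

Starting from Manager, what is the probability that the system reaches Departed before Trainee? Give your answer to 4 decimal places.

Let h(s) be the probability of absorption at Departed starting from transient state s. Then h(Departed) = 1 and h(Trainee) = 0. By first-step analysis:
h(Senior) = 0.2·h(Senior) + 0.3·0 + 0.15·1 + 0.35·h(Manager)
h(Manager) = 0.2·h(Senior) + 0.1·0 + 0.4·1 + 0.3·h(Manager)
Solving: h(Senior) = 0.5000, h(Manager) = 0.7143.
Starting from Manager, the probability is 0.7143.

0.7143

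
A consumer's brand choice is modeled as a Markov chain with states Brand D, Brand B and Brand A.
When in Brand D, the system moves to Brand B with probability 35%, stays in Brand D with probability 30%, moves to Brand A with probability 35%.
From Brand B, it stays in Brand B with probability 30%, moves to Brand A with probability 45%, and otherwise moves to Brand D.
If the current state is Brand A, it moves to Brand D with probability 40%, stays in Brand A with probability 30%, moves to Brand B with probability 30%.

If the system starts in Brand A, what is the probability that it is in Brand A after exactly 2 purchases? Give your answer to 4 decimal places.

0.3650

Sum over the intermediate state after 1 purchase:
P = P(Brand A→Brand D)·P(Brand D→Brand A) + P(Brand A→Brand B)·P(Brand B→Brand A) + P(Brand A→Brand A)·P(Brand A→Brand A)
  = 0.4×0.35 + 0.3×0.45 + 0.3×0.3
  = 0.1400 + 0.1350 + 0.0900 = 0.3650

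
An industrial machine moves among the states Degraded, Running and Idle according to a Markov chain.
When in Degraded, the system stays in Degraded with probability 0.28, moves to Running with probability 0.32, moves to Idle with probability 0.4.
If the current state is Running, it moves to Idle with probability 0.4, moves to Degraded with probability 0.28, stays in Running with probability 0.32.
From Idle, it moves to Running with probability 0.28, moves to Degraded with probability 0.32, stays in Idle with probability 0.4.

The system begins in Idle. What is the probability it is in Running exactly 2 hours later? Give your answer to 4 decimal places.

Sum over the intermediate state after 1 hour:
P = P(Idle→Degraded)·P(Degraded→Running) + P(Idle→Running)·P(Running→Running) + P(Idle→Idle)·P(Idle→Running)
  = 0.32×0.32 + 0.28×0.32 + 0.4×0.28
  = 0.1024 + 0.0896 + 0.1120 = 0.3040

0.3040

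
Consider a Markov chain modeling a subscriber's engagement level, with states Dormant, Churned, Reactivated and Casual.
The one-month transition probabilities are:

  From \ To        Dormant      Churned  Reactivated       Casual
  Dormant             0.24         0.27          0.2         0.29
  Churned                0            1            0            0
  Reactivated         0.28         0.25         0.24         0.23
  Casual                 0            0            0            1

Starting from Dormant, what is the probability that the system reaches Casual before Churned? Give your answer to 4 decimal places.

Let h(s) be the probability of absorption at Casual starting from transient state s. Then h(Casual) = 1 and h(Churned) = 0. By first-step analysis:
h(Dormant) = 0.24·h(Dormant) + 0.27·0 + 0.2·h(Reactivated) + 0.29·1
h(Reactivated) = 0.28·h(Dormant) + 0.25·0 + 0.24·h(Reactivated) + 0.23·1
Solving: h(Dormant) = 0.5107, h(Reactivated) = 0.4908.
Starting from Dormant, the probability is 0.5107.

0.5107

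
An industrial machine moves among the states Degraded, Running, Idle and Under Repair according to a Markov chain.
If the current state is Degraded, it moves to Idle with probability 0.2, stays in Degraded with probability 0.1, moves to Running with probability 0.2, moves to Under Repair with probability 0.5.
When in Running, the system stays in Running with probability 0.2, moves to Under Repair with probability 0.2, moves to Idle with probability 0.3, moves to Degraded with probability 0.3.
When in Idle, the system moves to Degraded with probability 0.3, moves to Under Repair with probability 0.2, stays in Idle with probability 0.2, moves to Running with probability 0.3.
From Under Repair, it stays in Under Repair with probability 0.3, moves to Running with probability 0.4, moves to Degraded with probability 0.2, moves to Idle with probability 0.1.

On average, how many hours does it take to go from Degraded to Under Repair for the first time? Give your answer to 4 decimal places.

2.7273

Let t(s) be the expected number of hours to first reach Under Repair from state s, with t(Under Repair) = 0. Conditioning on the first hour:
t(Degraded) = 1 + 0.1·t(Degraded) + 0.2·t(Running) + 0.2·t(Idle)
t(Running) = 1 + 0.3·t(Degraded) + 0.2·t(Running) + 0.3·t(Idle)
t(Idle) = 1 + 0.3·t(Degraded) + 0.3·t(Running) + 0.2·t(Idle)
Solving: t(Degraded) = 2.7273, t(Running) = 3.6364, t(Idle) = 3.6364.
Expected hours from Degraded to Under Repair: 2.7273.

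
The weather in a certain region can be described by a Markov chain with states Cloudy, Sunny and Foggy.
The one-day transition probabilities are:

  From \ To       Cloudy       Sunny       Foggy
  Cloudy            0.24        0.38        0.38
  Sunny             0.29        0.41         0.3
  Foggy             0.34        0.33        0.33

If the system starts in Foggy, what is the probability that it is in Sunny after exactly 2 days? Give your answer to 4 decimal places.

0.3734

Sum over the intermediate state after 1 day:
P = P(Foggy→Cloudy)·P(Cloudy→Sunny) + P(Foggy→Sunny)·P(Sunny→Sunny) + P(Foggy→Foggy)·P(Foggy→Sunny)
  = 0.34×0.38 + 0.33×0.41 + 0.33×0.33
  = 0.1292 + 0.1353 + 0.1089 = 0.3734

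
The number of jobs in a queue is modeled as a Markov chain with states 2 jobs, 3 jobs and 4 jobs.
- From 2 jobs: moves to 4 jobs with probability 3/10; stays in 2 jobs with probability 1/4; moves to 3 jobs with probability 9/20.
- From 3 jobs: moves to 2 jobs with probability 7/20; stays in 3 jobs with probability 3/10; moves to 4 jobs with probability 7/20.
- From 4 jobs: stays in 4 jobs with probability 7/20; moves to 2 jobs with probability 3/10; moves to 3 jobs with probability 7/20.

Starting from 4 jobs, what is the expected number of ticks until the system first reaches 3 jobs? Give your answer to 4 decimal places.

Let t(s) be the expected number of ticks to first reach 3 jobs from state s, with t(3 jobs) = 0. Conditioning on the first tick:
t(2 jobs) = 1 + 0.25·t(2 jobs) + 0.3·t(4 jobs)
t(4 jobs) = 1 + 0.3·t(2 jobs) + 0.35·t(4 jobs)
Solving: t(2 jobs) = 2.3899, t(4 jobs) = 2.6415.
Expected ticks from 4 jobs to 3 jobs: 2.6415.

2.6415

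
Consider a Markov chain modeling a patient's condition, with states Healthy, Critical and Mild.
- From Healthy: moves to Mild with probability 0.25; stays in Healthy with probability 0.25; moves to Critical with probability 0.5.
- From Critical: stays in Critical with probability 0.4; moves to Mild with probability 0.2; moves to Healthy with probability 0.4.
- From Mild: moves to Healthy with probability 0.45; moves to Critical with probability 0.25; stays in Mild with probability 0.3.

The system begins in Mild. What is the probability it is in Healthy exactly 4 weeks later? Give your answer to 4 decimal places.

Propagate the distribution vector 4 weeks from Mild.
After 0 weeks: (0.0000, 0.0000, 1.0000)
After 1 week: (0.4500, 0.2500, 0.3000)
After 2 weeks: (0.3475, 0.4000, 0.2525)
After 3 weeks: (0.3605, 0.3969, 0.2426)
After 4 weeks: (0.3581, 0.3997, 0.2423)
P(in Healthy after 4 weeks) = 0.3581

0.3581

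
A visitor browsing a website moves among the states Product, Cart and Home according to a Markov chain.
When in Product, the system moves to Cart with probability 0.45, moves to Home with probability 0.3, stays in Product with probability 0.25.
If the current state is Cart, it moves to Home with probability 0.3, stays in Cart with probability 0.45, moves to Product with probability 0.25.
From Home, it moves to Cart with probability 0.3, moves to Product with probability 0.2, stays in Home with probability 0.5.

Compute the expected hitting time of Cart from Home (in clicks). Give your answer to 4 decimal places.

Let t(s) be the expected number of clicks to first reach Cart from state s, with t(Cart) = 0. Conditioning on the first click:
t(Product) = 1 + 0.25·t(Product) + 0.3·t(Home)
t(Home) = 1 + 0.2·t(Product) + 0.5·t(Home)
Solving: t(Product) = 2.5397, t(Home) = 3.0159.
Expected clicks from Home to Cart: 3.0159.

3.0159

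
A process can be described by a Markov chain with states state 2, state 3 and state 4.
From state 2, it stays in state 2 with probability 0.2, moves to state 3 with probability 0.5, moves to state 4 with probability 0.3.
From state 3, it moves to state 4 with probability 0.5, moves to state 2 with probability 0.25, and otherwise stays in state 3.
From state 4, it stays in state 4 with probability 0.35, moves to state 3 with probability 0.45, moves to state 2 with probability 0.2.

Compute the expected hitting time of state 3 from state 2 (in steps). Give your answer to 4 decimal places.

2.0652

Let t(s) be the expected number of steps to first reach state 3 from state s, with t(state 3) = 0. Conditioning on the first step:
t(state 2) = 1 + 0.2·t(state 2) + 0.3·t(state 4)
t(state 4) = 1 + 0.2·t(state 2) + 0.35·t(state 4)
Solving: t(state 2) = 2.0652, t(state 4) = 2.1739.
Expected steps from state 2 to state 3: 2.0652.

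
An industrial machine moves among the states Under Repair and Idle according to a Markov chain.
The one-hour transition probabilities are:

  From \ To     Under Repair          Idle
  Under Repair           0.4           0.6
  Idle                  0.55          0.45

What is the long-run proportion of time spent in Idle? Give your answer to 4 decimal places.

Let the stationary distribution be π with π = πP and π_1 + π_2 = 1.
π_1 = 0.4·π_1 + 0.55·π_2
Solving with the normalization constraint gives π = (0.4783, 0.5217).
So the stationary probability of Idle is 0.5217.

0.5217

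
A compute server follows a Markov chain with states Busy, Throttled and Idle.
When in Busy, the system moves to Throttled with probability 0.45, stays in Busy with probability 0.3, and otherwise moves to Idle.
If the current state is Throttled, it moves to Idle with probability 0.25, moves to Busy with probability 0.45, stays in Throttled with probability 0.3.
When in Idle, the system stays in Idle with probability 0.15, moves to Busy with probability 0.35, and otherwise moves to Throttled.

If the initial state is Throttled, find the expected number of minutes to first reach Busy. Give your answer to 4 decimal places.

Let t(s) be the expected number of minutes to first reach Busy from state s, with t(Busy) = 0. Conditioning on the first minute:
t(Throttled) = 1 + 0.3·t(Throttled) + 0.25·t(Idle)
t(Idle) = 1 + 0.5·t(Throttled) + 0.15·t(Idle)
Solving: t(Throttled) = 2.3404, t(Idle) = 2.5532.
Expected minutes from Throttled to Busy: 2.3404.

2.3404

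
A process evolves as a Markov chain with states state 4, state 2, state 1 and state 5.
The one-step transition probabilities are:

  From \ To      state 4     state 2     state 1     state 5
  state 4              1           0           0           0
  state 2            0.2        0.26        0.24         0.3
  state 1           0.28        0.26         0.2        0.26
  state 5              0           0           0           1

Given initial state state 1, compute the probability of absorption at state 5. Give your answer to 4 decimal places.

0.5106

Let h(s) be the probability of absorption at state 5 starting from transient state s. Then h(state 5) = 1 and h(state 4) = 0. By first-step analysis:
h(state 2) = 0.2·0 + 0.26·h(state 2) + 0.24·h(state 1) + 0.3·1
h(state 1) = 0.28·0 + 0.26·h(state 2) + 0.2·h(state 1) + 0.26·1
Solving: h(state 2) = 0.5710, h(state 1) = 0.5106.
Starting from state 1, the probability is 0.5106.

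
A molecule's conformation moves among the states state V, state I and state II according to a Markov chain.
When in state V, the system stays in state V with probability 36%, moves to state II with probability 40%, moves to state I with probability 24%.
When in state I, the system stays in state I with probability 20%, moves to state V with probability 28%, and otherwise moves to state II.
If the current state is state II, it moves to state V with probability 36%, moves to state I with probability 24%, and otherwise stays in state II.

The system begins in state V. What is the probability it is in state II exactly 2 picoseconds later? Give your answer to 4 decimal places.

0.4288

Sum over the intermediate state after 1 picosecond:
P = P(state V→state V)·P(state V→state II) + P(state V→state I)·P(state I→state II) + P(state V→state II)·P(state II→state II)
  = 0.36×0.4 + 0.24×0.52 + 0.4×0.4
  = 0.1440 + 0.1248 + 0.1600 = 0.4288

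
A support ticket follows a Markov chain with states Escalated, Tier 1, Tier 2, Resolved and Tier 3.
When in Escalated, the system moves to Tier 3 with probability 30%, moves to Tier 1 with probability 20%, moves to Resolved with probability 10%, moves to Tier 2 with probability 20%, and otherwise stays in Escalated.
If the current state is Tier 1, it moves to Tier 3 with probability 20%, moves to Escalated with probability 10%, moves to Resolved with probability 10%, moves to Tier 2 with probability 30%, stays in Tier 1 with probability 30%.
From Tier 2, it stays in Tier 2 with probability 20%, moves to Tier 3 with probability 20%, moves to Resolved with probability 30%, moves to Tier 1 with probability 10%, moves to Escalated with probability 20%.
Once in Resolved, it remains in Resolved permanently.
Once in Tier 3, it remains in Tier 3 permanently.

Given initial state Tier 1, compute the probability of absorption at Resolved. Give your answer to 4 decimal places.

Let h(s) be the probability of absorption at Resolved starting from transient state s. Then h(Resolved) = 1 and h(Tier 3) = 0. By first-step analysis:
h(Escalated) = 0.2·h(Escalated) + 0.2·h(Tier 1) + 0.2·h(Tier 2) + 0.1·1 + 0.3·0
h(Tier 1) = 0.1·h(Escalated) + 0.3·h(Tier 1) + 0.3·h(Tier 2) + 0.1·1 + 0.2·0
h(Tier 2) = 0.2·h(Escalated) + 0.1·h(Tier 1) + 0.2·h(Tier 2) + 0.3·1 + 0.2·0
Solving: h(Escalated) = 0.3579, h(Tier 1) = 0.4153, h(Tier 2) = 0.5164.
Starting from Tier 1, the probability is 0.4153.

0.4153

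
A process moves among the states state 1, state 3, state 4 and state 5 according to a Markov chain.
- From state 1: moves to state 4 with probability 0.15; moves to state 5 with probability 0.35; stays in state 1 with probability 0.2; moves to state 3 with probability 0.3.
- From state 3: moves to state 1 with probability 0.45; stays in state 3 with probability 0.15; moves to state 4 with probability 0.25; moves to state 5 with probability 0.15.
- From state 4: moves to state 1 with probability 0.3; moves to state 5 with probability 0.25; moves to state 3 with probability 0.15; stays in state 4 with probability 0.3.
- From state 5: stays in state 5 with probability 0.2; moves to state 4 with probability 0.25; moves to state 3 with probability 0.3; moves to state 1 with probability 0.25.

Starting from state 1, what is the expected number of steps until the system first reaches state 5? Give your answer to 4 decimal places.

3.5367

Let t(s) be the expected number of steps to first reach state 5 from state s, with t(state 5) = 0. Conditioning on the first step:
t(state 1) = 1 + 0.2·t(state 1) + 0.3·t(state 3) + 0.15·t(state 4)
t(state 3) = 1 + 0.45·t(state 1) + 0.15·t(state 3) + 0.25·t(state 4)
t(state 4) = 1 + 0.3·t(state 1) + 0.15·t(state 3) + 0.3·t(state 4)
Solving: t(state 1) = 3.5367, t(state 3) = 4.1782, t(state 4) = 3.8396.
Expected steps from state 1 to state 5: 3.5367.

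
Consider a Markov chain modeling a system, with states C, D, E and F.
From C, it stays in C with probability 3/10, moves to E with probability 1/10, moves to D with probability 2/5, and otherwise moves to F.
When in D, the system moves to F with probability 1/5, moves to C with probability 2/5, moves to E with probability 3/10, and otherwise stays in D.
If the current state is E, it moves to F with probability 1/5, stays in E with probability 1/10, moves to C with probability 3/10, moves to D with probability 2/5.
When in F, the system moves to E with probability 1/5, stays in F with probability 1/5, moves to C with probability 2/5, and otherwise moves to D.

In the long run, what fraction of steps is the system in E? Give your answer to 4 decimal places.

0.1754

Let the stationary distribution be π with π = πP and π_1 + π_2 + π_3 + π_4 = 1.
π_1 = 0.3·π_1 + 0.4·π_2 + 0.3·π_3 + 0.4·π_4
π_2 = 0.4·π_1 + 0.1·π_2 + 0.4·π_3 + 0.2·π_4
π_3 = 0.1·π_1 + 0.3·π_2 + 0.1·π_3 + 0.2·π_4
Solving with the normalization constraint gives π = (0.3477, 0.2769, 0.1754, 0.2000).
So the stationary probability of E is 0.1754.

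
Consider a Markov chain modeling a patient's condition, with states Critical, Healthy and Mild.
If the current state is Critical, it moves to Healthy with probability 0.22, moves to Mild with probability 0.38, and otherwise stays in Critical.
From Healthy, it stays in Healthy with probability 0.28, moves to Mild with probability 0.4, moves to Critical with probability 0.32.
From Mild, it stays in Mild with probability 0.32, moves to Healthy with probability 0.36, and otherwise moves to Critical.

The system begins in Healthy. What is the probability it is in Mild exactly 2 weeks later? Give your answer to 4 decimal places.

0.3616

Sum over the intermediate state after 1 week:
P = P(Healthy→Critical)·P(Critical→Mild) + P(Healthy→Healthy)·P(Healthy→Mild) + P(Healthy→Mild)·P(Mild→Mild)
  = 0.32×0.38 + 0.28×0.4 + 0.4×0.32
  = 0.1216 + 0.1120 + 0.1280 = 0.3616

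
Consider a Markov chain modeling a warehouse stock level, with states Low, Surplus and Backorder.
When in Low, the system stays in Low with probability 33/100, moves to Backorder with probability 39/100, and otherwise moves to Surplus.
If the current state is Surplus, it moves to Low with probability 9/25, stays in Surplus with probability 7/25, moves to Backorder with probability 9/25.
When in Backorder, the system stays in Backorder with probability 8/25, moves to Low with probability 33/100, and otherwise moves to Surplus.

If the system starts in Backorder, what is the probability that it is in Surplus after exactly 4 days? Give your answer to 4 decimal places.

0.3049

Propagate the distribution vector 4 days from Backorder.
After 0 days: (0.0000, 0.0000, 1.0000)
After 1 day: (0.3300, 0.3500, 0.3200)
After 2 days: (0.3405, 0.3024, 0.3571)
After 3 days: (0.3391, 0.3050, 0.3559)
After 4 days: (0.3391, 0.3049, 0.3559)
P(in Surplus after 4 days) = 0.3049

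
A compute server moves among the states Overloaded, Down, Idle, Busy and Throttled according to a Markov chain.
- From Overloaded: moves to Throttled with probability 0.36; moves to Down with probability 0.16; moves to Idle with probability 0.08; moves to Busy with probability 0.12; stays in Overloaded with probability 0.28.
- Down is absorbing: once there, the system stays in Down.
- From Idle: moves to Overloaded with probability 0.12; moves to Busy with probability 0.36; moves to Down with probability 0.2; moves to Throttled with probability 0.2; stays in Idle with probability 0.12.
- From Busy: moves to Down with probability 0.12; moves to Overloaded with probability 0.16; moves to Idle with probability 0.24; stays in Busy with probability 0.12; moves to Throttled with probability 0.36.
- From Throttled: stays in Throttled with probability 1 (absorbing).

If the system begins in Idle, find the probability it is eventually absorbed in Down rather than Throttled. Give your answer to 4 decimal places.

0.3936

Let h(s) be the probability of absorption at Down starting from transient state s. Then h(Down) = 1 and h(Throttled) = 0. By first-step analysis:
h(Overloaded) = 0.28·h(Overloaded) + 0.16·1 + 0.08·h(Idle) + 0.12·h(Busy) + 0.36·0
h(Idle) = 0.12·h(Overloaded) + 0.2·1 + 0.12·h(Idle) + 0.36·h(Busy) + 0.2·0
h(Busy) = 0.16·h(Overloaded) + 0.12·1 + 0.24·h(Idle) + 0.12·h(Busy) + 0.36·0
Solving: h(Overloaded) = 0.3162, h(Idle) = 0.3936, h(Busy) = 0.3012.
Starting from Idle, the probability is 0.3936.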